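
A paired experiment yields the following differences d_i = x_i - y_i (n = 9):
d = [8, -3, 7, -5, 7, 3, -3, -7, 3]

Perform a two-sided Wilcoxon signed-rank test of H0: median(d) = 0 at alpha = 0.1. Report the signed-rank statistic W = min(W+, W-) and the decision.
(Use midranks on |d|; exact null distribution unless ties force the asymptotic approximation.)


Step 1: Drop any zero differences (none here) and take |d_i|.
|d| = [8, 3, 7, 5, 7, 3, 3, 7, 3]
Step 2: Midrank |d_i| (ties get averaged ranks).
ranks: |8|->9, |3|->2.5, |7|->7, |5|->5, |7|->7, |3|->2.5, |3|->2.5, |7|->7, |3|->2.5
Step 3: Attach original signs; sum ranks with positive sign and with negative sign.
W+ = 9 + 7 + 7 + 2.5 + 2.5 = 28
W- = 2.5 + 5 + 2.5 + 7 = 17
(Check: W+ + W- = 45 should equal n(n+1)/2 = 45.)
Step 4: Test statistic W = min(W+, W-) = 17.
Step 5: Ties in |d|, so use the tie-corrected normal approximation.
        E[W] = n(n+1)/4 = 9*10/4 = 22.5.
        Tie groups: |d|=3 (t=4), |d|=7 (t=3); sum(t^3 - t) = 84.
        Var[W] = n(n+1)(2n+1)/24 - sum(t^3-t)/48 = 1710/24 - 84/48 = 69.5.
        z = (W - E[W]) / sqrt(Var[W]) = (17 - 22.5) / 8.3367 = -0.6597.
        Two-sided p = 2*Phi(z) = 0.509423.
Step 6: alpha = 0.1. fail to reject H0.

W+ = 28, W- = 17, W = min = 17, p = 0.509423, fail to reject H0.


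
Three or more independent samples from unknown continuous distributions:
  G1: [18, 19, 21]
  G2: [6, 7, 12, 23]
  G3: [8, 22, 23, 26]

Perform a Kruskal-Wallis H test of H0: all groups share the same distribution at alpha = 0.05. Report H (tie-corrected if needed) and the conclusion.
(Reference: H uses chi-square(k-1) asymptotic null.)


Step 1: Combine all N = 11 observations and assign midranks.
sorted (value, group, rank): (6,G2,1), (7,G2,2), (8,G3,3), (12,G2,4), (18,G1,5), (19,G1,6), (21,G1,7), (22,G3,8), (23,G2,9.5), (23,G3,9.5), (26,G3,11)
Step 2: Sum ranks within each group.
R_1 = 18 (n_1 = 3)
R_2 = 16.5 (n_2 = 4)
R_3 = 31.5 (n_3 = 4)
Step 3: H = 12/(N(N+1)) * sum(R_i^2/n_i) - 3(N+1)
     = 12/(11*12) * (18^2/3 + 16.5^2/4 + 31.5^2/4) - 3*12
     = 0.090909 * 424.125 - 36
     = 2.556818.
Step 4: Ties present; correction factor C = 1 - 6/(11^3 - 11) = 0.995455. Corrected H = 2.556818 / 0.995455 = 2.568493.
Step 5: Under H0, H ~ chi^2(2); p-value = 0.276859.
Step 6: alpha = 0.05. fail to reject H0.

H = 2.5685, df = 2, p = 0.276859, fail to reject H0.


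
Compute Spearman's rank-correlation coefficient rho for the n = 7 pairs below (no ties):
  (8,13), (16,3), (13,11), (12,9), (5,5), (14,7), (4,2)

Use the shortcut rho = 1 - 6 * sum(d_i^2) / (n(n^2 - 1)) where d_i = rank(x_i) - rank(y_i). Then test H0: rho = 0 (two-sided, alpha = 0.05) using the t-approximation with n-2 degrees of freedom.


Step 1: Rank x and y separately (midranks; no ties here).
rank(x): 8->3, 16->7, 13->5, 12->4, 5->2, 14->6, 4->1
rank(y): 13->7, 3->2, 11->6, 9->5, 5->3, 7->4, 2->1
Step 2: d_i = R_x(i) - R_y(i); compute d_i^2.
  (3-7)^2=16, (7-2)^2=25, (5-6)^2=1, (4-5)^2=1, (2-3)^2=1, (6-4)^2=4, (1-1)^2=0
sum(d^2) = 48.
Step 3: rho = 1 - 6*48 / (7*(7^2 - 1)) = 1 - 288/336 = 0.142857.
Step 4: Under H0, t = rho * sqrt((n-2)/(1-rho^2)) = 0.3227 ~ t(5).
Step 5: Two-sided p-value from the t-distribution with 5 df = 0.759945.
Step 6: alpha = 0.05. fail to reject H0.

rho = 0.1429, p = 0.759945, fail to reject H0 at alpha = 0.05.


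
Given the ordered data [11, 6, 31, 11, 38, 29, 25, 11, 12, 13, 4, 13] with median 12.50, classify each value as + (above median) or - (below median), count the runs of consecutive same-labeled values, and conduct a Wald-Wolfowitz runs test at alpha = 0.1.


Step 1: Compute median = 12.50; label A = above, B = below.
Labels in order: BBABAAABBABA  (n_A = 6, n_B = 6)
Step 2: Count runs R = 8.
Step 3: Under H0 (random ordering), E[R] = 2*n_A*n_B/(n_A+n_B) + 1 = 2*6*6/12 + 1 = 7.0000.
        Var[R] = 2*n_A*n_B*(2*n_A*n_B - n_A - n_B) / ((n_A+n_B)^2 * (n_A+n_B-1)) = 4320/1584 = 2.7273.
        SD[R] = 1.6514.
Step 4: Continuity-corrected z = (R - 0.5 - E[R]) / SD[R] = (8 - 0.5 - 7.0000) / 1.6514 = 0.3028.
Step 5: Two-sided p-value via normal approximation = 2*(1 - Phi(|z|)) = 0.762069.
Step 6: alpha = 0.1. fail to reject H0.

R = 8, z = 0.3028, p = 0.762069, fail to reject H0.


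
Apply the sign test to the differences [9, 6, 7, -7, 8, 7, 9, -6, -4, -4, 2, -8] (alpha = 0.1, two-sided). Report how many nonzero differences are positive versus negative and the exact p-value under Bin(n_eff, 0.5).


Step 1: Discard zero differences. Original n = 12; n_eff = number of nonzero differences = 12.
Nonzero differences (with sign): +9, +6, +7, -7, +8, +7, +9, -6, -4, -4, +2, -8
Step 2: Count signs: positive = 7, negative = 5.
Step 3: Under H0: P(positive) = 0.5, so the number of positives S ~ Bin(12, 0.5).
Step 4: Two-sided exact p-value = sum of Bin(12,0.5) probabilities at or below the observed probability = 0.774414.
Step 5: alpha = 0.1. fail to reject H0.

n_eff = 12, pos = 7, neg = 5, p = 0.774414, fail to reject H0.


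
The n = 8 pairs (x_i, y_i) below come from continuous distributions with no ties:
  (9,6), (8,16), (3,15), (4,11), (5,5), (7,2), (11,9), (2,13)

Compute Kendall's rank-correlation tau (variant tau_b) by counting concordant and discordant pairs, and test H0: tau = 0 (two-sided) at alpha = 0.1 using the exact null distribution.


Step 1: Enumerate the 28 unordered pairs (i,j) with i<j and classify each by sign(x_j-x_i) * sign(y_j-y_i).
  (1,2):dx=-1,dy=+10->D; (1,3):dx=-6,dy=+9->D; (1,4):dx=-5,dy=+5->D; (1,5):dx=-4,dy=-1->C
  (1,6):dx=-2,dy=-4->C; (1,7):dx=+2,dy=+3->C; (1,8):dx=-7,dy=+7->D; (2,3):dx=-5,dy=-1->C
  (2,4):dx=-4,dy=-5->C; (2,5):dx=-3,dy=-11->C; (2,6):dx=-1,dy=-14->C; (2,7):dx=+3,dy=-7->D
  (2,8):dx=-6,dy=-3->C; (3,4):dx=+1,dy=-4->D; (3,5):dx=+2,dy=-10->D; (3,6):dx=+4,dy=-13->D
  (3,7):dx=+8,dy=-6->D; (3,8):dx=-1,dy=-2->C; (4,5):dx=+1,dy=-6->D; (4,6):dx=+3,dy=-9->D
  (4,7):dx=+7,dy=-2->D; (4,8):dx=-2,dy=+2->D; (5,6):dx=+2,dy=-3->D; (5,7):dx=+6,dy=+4->C
  (5,8):dx=-3,dy=+8->D; (6,7):dx=+4,dy=+7->C; (6,8):dx=-5,dy=+11->D; (7,8):dx=-9,dy=+4->D
Step 2: C = 11, D = 17, total pairs = 28.
Step 3: tau = (C - D)/(n(n-1)/2) = (11 - 17)/28 = -0.214286.
Step 4: Exact two-sided p-value (enumerate n! = 40320 permutations of y under H0): p = 0.548413.
Step 5: alpha = 0.1. fail to reject H0.

tau_b = -0.2143 (C=11, D=17), p = 0.548413, fail to reject H0.


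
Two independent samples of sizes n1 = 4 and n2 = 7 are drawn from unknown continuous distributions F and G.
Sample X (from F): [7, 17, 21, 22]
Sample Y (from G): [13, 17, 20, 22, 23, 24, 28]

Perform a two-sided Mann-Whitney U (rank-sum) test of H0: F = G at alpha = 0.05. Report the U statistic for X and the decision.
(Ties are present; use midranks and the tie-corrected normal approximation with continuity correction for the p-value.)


Step 1: Combine and sort all 11 observations; assign midranks.
sorted (value, group): (7,X), (13,Y), (17,X), (17,Y), (20,Y), (21,X), (22,X), (22,Y), (23,Y), (24,Y), (28,Y)
ranks: 7->1, 13->2, 17->3.5, 17->3.5, 20->5, 21->6, 22->7.5, 22->7.5, 23->9, 24->10, 28->11
Step 2: Rank sum for X: R1 = 1 + 3.5 + 6 + 7.5 = 18.
Step 3: U_X = R1 - n1(n1+1)/2 = 18 - 4*5/2 = 18 - 10 = 8.
       U_Y = n1*n2 - U_X = 28 - 8 = 20.
Step 4: Ties are present, so use the tie-corrected normal approximation (with continuity correction) for the p-value.
Step 5: p-value = 0.296412; compare to alpha = 0.05. fail to reject H0.

U_X = 8, p = 0.296412, fail to reject H0 at alpha = 0.05.


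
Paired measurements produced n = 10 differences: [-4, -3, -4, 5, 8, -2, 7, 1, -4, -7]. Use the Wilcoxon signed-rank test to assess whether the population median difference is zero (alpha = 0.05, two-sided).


Step 1: Drop any zero differences (none here) and take |d_i|.
|d| = [4, 3, 4, 5, 8, 2, 7, 1, 4, 7]
Step 2: Midrank |d_i| (ties get averaged ranks).
ranks: |4|->5, |3|->3, |4|->5, |5|->7, |8|->10, |2|->2, |7|->8.5, |1|->1, |4|->5, |7|->8.5
Step 3: Attach original signs; sum ranks with positive sign and with negative sign.
W+ = 7 + 10 + 8.5 + 1 = 26.5
W- = 5 + 3 + 5 + 2 + 5 + 8.5 = 28.5
(Check: W+ + W- = 55 should equal n(n+1)/2 = 55.)
Step 4: Test statistic W = min(W+, W-) = 26.5.
Step 5: Ties in |d|, so use the tie-corrected normal approximation.
        E[W] = n(n+1)/4 = 10*11/4 = 27.5.
        Tie groups: |d|=4 (t=3), |d|=7 (t=2); sum(t^3 - t) = 30.
        Var[W] = n(n+1)(2n+1)/24 - sum(t^3-t)/48 = 2310/24 - 30/48 = 95.625.
        z = (W - E[W]) / sqrt(Var[W]) = (26.5 - 27.5) / 9.7788 = -0.1023.
        Two-sided p = 2*Phi(z) = 0.918549.
Step 6: alpha = 0.05. fail to reject H0.

W+ = 26.5, W- = 28.5, W = min = 26.5, p = 0.918549, fail to reject H0.


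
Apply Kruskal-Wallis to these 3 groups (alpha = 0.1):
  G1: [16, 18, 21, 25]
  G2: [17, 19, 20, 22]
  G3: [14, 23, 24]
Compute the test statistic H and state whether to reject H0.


Step 1: Combine all N = 11 observations and assign midranks.
sorted (value, group, rank): (14,G3,1), (16,G1,2), (17,G2,3), (18,G1,4), (19,G2,5), (20,G2,6), (21,G1,7), (22,G2,8), (23,G3,9), (24,G3,10), (25,G1,11)
Step 2: Sum ranks within each group.
R_1 = 24 (n_1 = 4)
R_2 = 22 (n_2 = 4)
R_3 = 20 (n_3 = 3)
Step 3: H = 12/(N(N+1)) * sum(R_i^2/n_i) - 3(N+1)
     = 12/(11*12) * (24^2/4 + 22^2/4 + 20^2/3) - 3*12
     = 0.090909 * 398.333 - 36
     = 0.212121.
Step 4: No ties, so H is used without correction.
Step 5: Under H0, H ~ chi^2(2); p-value = 0.899370.
Step 6: alpha = 0.1. fail to reject H0.

H = 0.2121, df = 2, p = 0.899370, fail to reject H0.


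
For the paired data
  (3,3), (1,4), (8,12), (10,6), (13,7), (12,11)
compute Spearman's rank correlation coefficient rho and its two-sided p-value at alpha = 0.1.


Step 1: Rank x and y separately (midranks; no ties here).
rank(x): 3->2, 1->1, 8->3, 10->4, 13->6, 12->5
rank(y): 3->1, 4->2, 12->6, 6->3, 7->4, 11->5
Step 2: d_i = R_x(i) - R_y(i); compute d_i^2.
  (2-1)^2=1, (1-2)^2=1, (3-6)^2=9, (4-3)^2=1, (6-4)^2=4, (5-5)^2=0
sum(d^2) = 16.
Step 3: rho = 1 - 6*16 / (6*(6^2 - 1)) = 1 - 96/210 = 0.542857.
Step 4: Under H0, t = rho * sqrt((n-2)/(1-rho^2)) = 1.2928 ~ t(4).
Step 5: Two-sided p-value from the t-distribution with 4 df = 0.265703.
Step 6: alpha = 0.1. fail to reject H0.

rho = 0.5429, p = 0.265703, fail to reject H0 at alpha = 0.1.


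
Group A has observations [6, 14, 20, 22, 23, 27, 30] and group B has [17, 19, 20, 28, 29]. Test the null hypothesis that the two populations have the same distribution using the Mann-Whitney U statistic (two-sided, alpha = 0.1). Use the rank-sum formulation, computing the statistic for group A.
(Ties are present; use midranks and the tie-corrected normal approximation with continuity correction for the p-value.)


Step 1: Combine and sort all 12 observations; assign midranks.
sorted (value, group): (6,X), (14,X), (17,Y), (19,Y), (20,X), (20,Y), (22,X), (23,X), (27,X), (28,Y), (29,Y), (30,X)
ranks: 6->1, 14->2, 17->3, 19->4, 20->5.5, 20->5.5, 22->7, 23->8, 27->9, 28->10, 29->11, 30->12
Step 2: Rank sum for X: R1 = 1 + 2 + 5.5 + 7 + 8 + 9 + 12 = 44.5.
Step 3: U_X = R1 - n1(n1+1)/2 = 44.5 - 7*8/2 = 44.5 - 28 = 16.5.
       U_Y = n1*n2 - U_X = 35 - 16.5 = 18.5.
Step 4: Ties are present, so use the tie-corrected normal approximation (with continuity correction) for the p-value.
Step 5: p-value = 0.935170; compare to alpha = 0.1. fail to reject H0.

U_X = 16.5, p = 0.935170, fail to reject H0 at alpha = 0.1.


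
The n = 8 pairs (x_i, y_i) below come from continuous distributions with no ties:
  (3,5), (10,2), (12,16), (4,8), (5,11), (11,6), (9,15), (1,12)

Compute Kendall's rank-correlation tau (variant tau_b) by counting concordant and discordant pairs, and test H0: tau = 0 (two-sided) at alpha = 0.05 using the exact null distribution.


Step 1: Enumerate the 28 unordered pairs (i,j) with i<j and classify each by sign(x_j-x_i) * sign(y_j-y_i).
  (1,2):dx=+7,dy=-3->D; (1,3):dx=+9,dy=+11->C; (1,4):dx=+1,dy=+3->C; (1,5):dx=+2,dy=+6->C
  (1,6):dx=+8,dy=+1->C; (1,7):dx=+6,dy=+10->C; (1,8):dx=-2,dy=+7->D; (2,3):dx=+2,dy=+14->C
  (2,4):dx=-6,dy=+6->D; (2,5):dx=-5,dy=+9->D; (2,6):dx=+1,dy=+4->C; (2,7):dx=-1,dy=+13->D
  (2,8):dx=-9,dy=+10->D; (3,4):dx=-8,dy=-8->C; (3,5):dx=-7,dy=-5->C; (3,6):dx=-1,dy=-10->C
  (3,7):dx=-3,dy=-1->C; (3,8):dx=-11,dy=-4->C; (4,5):dx=+1,dy=+3->C; (4,6):dx=+7,dy=-2->D
  (4,7):dx=+5,dy=+7->C; (4,8):dx=-3,dy=+4->D; (5,6):dx=+6,dy=-5->D; (5,7):dx=+4,dy=+4->C
  (5,8):dx=-4,dy=+1->D; (6,7):dx=-2,dy=+9->D; (6,8):dx=-10,dy=+6->D; (7,8):dx=-8,dy=-3->C
Step 2: C = 16, D = 12, total pairs = 28.
Step 3: tau = (C - D)/(n(n-1)/2) = (16 - 12)/28 = 0.142857.
Step 4: Exact two-sided p-value (enumerate n! = 40320 permutations of y under H0): p = 0.719544.
Step 5: alpha = 0.05. fail to reject H0.

tau_b = 0.1429 (C=16, D=12), p = 0.719544, fail to reject H0.


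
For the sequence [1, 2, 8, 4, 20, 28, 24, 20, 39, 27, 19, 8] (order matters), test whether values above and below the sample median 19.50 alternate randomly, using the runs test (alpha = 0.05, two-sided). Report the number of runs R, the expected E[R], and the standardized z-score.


Step 1: Compute median = 19.50; label A = above, B = below.
Labels in order: BBBBAAAAAABB  (n_A = 6, n_B = 6)
Step 2: Count runs R = 3.
Step 3: Under H0 (random ordering), E[R] = 2*n_A*n_B/(n_A+n_B) + 1 = 2*6*6/12 + 1 = 7.0000.
        Var[R] = 2*n_A*n_B*(2*n_A*n_B - n_A - n_B) / ((n_A+n_B)^2 * (n_A+n_B-1)) = 4320/1584 = 2.7273.
        SD[R] = 1.6514.
Step 4: Continuity-corrected z = (R + 0.5 - E[R]) / SD[R] = (3 + 0.5 - 7.0000) / 1.6514 = -2.1194.
Step 5: Two-sided p-value via normal approximation = 2*(1 - Phi(|z|)) = 0.034060.
Step 6: alpha = 0.05. reject H0.

R = 3, z = -2.1194, p = 0.034060, reject H0.


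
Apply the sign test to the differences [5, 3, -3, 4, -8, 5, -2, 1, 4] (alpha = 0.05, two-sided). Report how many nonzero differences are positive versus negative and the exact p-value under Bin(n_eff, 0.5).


Step 1: Discard zero differences. Original n = 9; n_eff = number of nonzero differences = 9.
Nonzero differences (with sign): +5, +3, -3, +4, -8, +5, -2, +1, +4
Step 2: Count signs: positive = 6, negative = 3.
Step 3: Under H0: P(positive) = 0.5, so the number of positives S ~ Bin(9, 0.5).
Step 4: Two-sided exact p-value = sum of Bin(9,0.5) probabilities at or below the observed probability = 0.507812.
Step 5: alpha = 0.05. fail to reject H0.

n_eff = 9, pos = 6, neg = 3, p = 0.507812, fail to reject H0.


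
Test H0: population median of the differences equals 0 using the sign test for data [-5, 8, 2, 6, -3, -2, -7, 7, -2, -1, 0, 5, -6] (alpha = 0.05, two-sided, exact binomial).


Step 1: Discard zero differences. Original n = 13; n_eff = number of nonzero differences = 12.
Nonzero differences (with sign): -5, +8, +2, +6, -3, -2, -7, +7, -2, -1, +5, -6
Step 2: Count signs: positive = 5, negative = 7.
Step 3: Under H0: P(positive) = 0.5, so the number of positives S ~ Bin(12, 0.5).
Step 4: Two-sided exact p-value = sum of Bin(12,0.5) probabilities at or below the observed probability = 0.774414.
Step 5: alpha = 0.05. fail to reject H0.

n_eff = 12, pos = 5, neg = 7, p = 0.774414, fail to reject H0.


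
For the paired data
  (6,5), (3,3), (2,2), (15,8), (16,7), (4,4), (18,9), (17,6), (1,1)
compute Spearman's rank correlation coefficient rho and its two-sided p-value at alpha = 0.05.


Step 1: Rank x and y separately (midranks; no ties here).
rank(x): 6->5, 3->3, 2->2, 15->6, 16->7, 4->4, 18->9, 17->8, 1->1
rank(y): 5->5, 3->3, 2->2, 8->8, 7->7, 4->4, 9->9, 6->6, 1->1
Step 2: d_i = R_x(i) - R_y(i); compute d_i^2.
  (5-5)^2=0, (3-3)^2=0, (2-2)^2=0, (6-8)^2=4, (7-7)^2=0, (4-4)^2=0, (9-9)^2=0, (8-6)^2=4, (1-1)^2=0
sum(d^2) = 8.
Step 3: rho = 1 - 6*8 / (9*(9^2 - 1)) = 1 - 48/720 = 0.933333.
Step 4: Under H0, t = rho * sqrt((n-2)/(1-rho^2)) = 6.8783 ~ t(7).
Step 5: Two-sided p-value from the t-distribution with 7 df = 0.000236.
Step 6: alpha = 0.05. reject H0.

rho = 0.9333, p = 0.000236, reject H0 at alpha = 0.05.


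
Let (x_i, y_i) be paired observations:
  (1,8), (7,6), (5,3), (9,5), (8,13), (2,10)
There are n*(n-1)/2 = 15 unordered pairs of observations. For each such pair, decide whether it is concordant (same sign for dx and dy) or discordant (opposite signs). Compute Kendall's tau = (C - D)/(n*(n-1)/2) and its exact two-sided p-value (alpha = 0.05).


Step 1: Enumerate the 15 unordered pairs (i,j) with i<j and classify each by sign(x_j-x_i) * sign(y_j-y_i).
  (1,2):dx=+6,dy=-2->D; (1,3):dx=+4,dy=-5->D; (1,4):dx=+8,dy=-3->D; (1,5):dx=+7,dy=+5->C
  (1,6):dx=+1,dy=+2->C; (2,3):dx=-2,dy=-3->C; (2,4):dx=+2,dy=-1->D; (2,5):dx=+1,dy=+7->C
  (2,6):dx=-5,dy=+4->D; (3,4):dx=+4,dy=+2->C; (3,5):dx=+3,dy=+10->C; (3,6):dx=-3,dy=+7->D
  (4,5):dx=-1,dy=+8->D; (4,6):dx=-7,dy=+5->D; (5,6):dx=-6,dy=-3->C
Step 2: C = 7, D = 8, total pairs = 15.
Step 3: tau = (C - D)/(n(n-1)/2) = (7 - 8)/15 = -0.066667.
Step 4: Exact two-sided p-value (enumerate n! = 720 permutations of y under H0): p = 1.000000.
Step 5: alpha = 0.05. fail to reject H0.

tau_b = -0.0667 (C=7, D=8), p = 1.000000, fail to reject H0.


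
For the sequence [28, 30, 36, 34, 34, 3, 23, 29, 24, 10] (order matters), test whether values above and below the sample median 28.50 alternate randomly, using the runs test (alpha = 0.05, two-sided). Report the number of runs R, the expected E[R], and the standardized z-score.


Step 1: Compute median = 28.50; label A = above, B = below.
Labels in order: BAAAABBABB  (n_A = 5, n_B = 5)
Step 2: Count runs R = 5.
Step 3: Under H0 (random ordering), E[R] = 2*n_A*n_B/(n_A+n_B) + 1 = 2*5*5/10 + 1 = 6.0000.
        Var[R] = 2*n_A*n_B*(2*n_A*n_B - n_A - n_B) / ((n_A+n_B)^2 * (n_A+n_B-1)) = 2000/900 = 2.2222.
        SD[R] = 1.4907.
Step 4: Continuity-corrected z = (R + 0.5 - E[R]) / SD[R] = (5 + 0.5 - 6.0000) / 1.4907 = -0.3354.
Step 5: Two-sided p-value via normal approximation = 2*(1 - Phi(|z|)) = 0.737316.
Step 6: alpha = 0.05. fail to reject H0.

R = 5, z = -0.3354, p = 0.737316, fail to reject H0.


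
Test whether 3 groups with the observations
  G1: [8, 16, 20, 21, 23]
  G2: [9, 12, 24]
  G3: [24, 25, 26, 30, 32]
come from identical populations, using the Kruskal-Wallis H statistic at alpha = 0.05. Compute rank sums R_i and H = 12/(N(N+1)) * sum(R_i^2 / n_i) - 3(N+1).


Step 1: Combine all N = 13 observations and assign midranks.
sorted (value, group, rank): (8,G1,1), (9,G2,2), (12,G2,3), (16,G1,4), (20,G1,5), (21,G1,6), (23,G1,7), (24,G2,8.5), (24,G3,8.5), (25,G3,10), (26,G3,11), (30,G3,12), (32,G3,13)
Step 2: Sum ranks within each group.
R_1 = 23 (n_1 = 5)
R_2 = 13.5 (n_2 = 3)
R_3 = 54.5 (n_3 = 5)
Step 3: H = 12/(N(N+1)) * sum(R_i^2/n_i) - 3(N+1)
     = 12/(13*14) * (23^2/5 + 13.5^2/3 + 54.5^2/5) - 3*14
     = 0.065934 * 760.6 - 42
     = 8.149451.
Step 4: Ties present; correction factor C = 1 - 6/(13^3 - 13) = 0.997253. Corrected H = 8.149451 / 0.997253 = 8.171901.
Step 5: Under H0, H ~ chi^2(2); p-value = 0.016807.
Step 6: alpha = 0.05. reject H0.

H = 8.1719, df = 2, p = 0.016807, reject H0.


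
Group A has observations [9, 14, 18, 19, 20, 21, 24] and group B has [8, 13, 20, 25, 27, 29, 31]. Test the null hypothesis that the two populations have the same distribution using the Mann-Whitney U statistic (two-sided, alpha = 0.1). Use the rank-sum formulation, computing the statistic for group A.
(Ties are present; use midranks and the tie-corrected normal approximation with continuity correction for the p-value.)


Step 1: Combine and sort all 14 observations; assign midranks.
sorted (value, group): (8,Y), (9,X), (13,Y), (14,X), (18,X), (19,X), (20,X), (20,Y), (21,X), (24,X), (25,Y), (27,Y), (29,Y), (31,Y)
ranks: 8->1, 9->2, 13->3, 14->4, 18->5, 19->6, 20->7.5, 20->7.5, 21->9, 24->10, 25->11, 27->12, 29->13, 31->14
Step 2: Rank sum for X: R1 = 2 + 4 + 5 + 6 + 7.5 + 9 + 10 = 43.5.
Step 3: U_X = R1 - n1(n1+1)/2 = 43.5 - 7*8/2 = 43.5 - 28 = 15.5.
       U_Y = n1*n2 - U_X = 49 - 15.5 = 33.5.
Step 4: Ties are present, so use the tie-corrected normal approximation (with continuity correction) for the p-value.
Step 5: p-value = 0.276911; compare to alpha = 0.1. fail to reject H0.

U_X = 15.5, p = 0.276911, fail to reject H0 at alpha = 0.1.


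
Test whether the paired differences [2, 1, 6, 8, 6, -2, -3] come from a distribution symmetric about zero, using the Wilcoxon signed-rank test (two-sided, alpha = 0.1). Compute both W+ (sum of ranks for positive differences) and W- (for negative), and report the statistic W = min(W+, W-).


Step 1: Drop any zero differences (none here) and take |d_i|.
|d| = [2, 1, 6, 8, 6, 2, 3]
Step 2: Midrank |d_i| (ties get averaged ranks).
ranks: |2|->2.5, |1|->1, |6|->5.5, |8|->7, |6|->5.5, |2|->2.5, |3|->4
Step 3: Attach original signs; sum ranks with positive sign and with negative sign.
W+ = 2.5 + 1 + 5.5 + 7 + 5.5 = 21.5
W- = 2.5 + 4 = 6.5
(Check: W+ + W- = 28 should equal n(n+1)/2 = 28.)
Step 4: Test statistic W = min(W+, W-) = 6.5.
Step 5: Ties in |d|, so use the tie-corrected normal approximation.
        E[W] = n(n+1)/4 = 7*8/4 = 14.
        Tie groups: |d|=2 (t=2), |d|=6 (t=2); sum(t^3 - t) = 12.
        Var[W] = n(n+1)(2n+1)/24 - sum(t^3-t)/48 = 840/24 - 12/48 = 34.75.
        z = (W - E[W]) / sqrt(Var[W]) = (6.5 - 14) / 5.8949 = -1.2723.
        Two-sided p = 2*Phi(z) = 0.203272.
Step 6: alpha = 0.1. fail to reject H0.

W+ = 21.5, W- = 6.5, W = min = 6.5, p = 0.203272, fail to reject H0.


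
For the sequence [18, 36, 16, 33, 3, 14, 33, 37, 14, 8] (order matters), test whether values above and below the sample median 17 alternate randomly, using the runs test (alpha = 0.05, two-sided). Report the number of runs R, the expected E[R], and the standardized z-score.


Step 1: Compute median = 17; label A = above, B = below.
Labels in order: AABABBAABB  (n_A = 5, n_B = 5)
Step 2: Count runs R = 6.
Step 3: Under H0 (random ordering), E[R] = 2*n_A*n_B/(n_A+n_B) + 1 = 2*5*5/10 + 1 = 6.0000.
        Var[R] = 2*n_A*n_B*(2*n_A*n_B - n_A - n_B) / ((n_A+n_B)^2 * (n_A+n_B-1)) = 2000/900 = 2.2222.
        SD[R] = 1.4907.
Step 4: R = E[R], so z = 0 with no continuity correction.
Step 5: Two-sided p-value via normal approximation = 2*(1 - Phi(|z|)) = 1.000000.
Step 6: alpha = 0.05. fail to reject H0.

R = 6, z = 0.0000, p = 1.000000, fail to reject H0.


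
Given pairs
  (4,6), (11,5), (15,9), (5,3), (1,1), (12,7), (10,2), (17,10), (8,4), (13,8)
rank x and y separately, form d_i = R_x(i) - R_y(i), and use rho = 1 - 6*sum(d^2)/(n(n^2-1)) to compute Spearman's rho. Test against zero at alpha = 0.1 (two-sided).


Step 1: Rank x and y separately (midranks; no ties here).
rank(x): 4->2, 11->6, 15->9, 5->3, 1->1, 12->7, 10->5, 17->10, 8->4, 13->8
rank(y): 6->6, 5->5, 9->9, 3->3, 1->1, 7->7, 2->2, 10->10, 4->4, 8->8
Step 2: d_i = R_x(i) - R_y(i); compute d_i^2.
  (2-6)^2=16, (6-5)^2=1, (9-9)^2=0, (3-3)^2=0, (1-1)^2=0, (7-7)^2=0, (5-2)^2=9, (10-10)^2=0, (4-4)^2=0, (8-8)^2=0
sum(d^2) = 26.
Step 3: rho = 1 - 6*26 / (10*(10^2 - 1)) = 1 - 156/990 = 0.842424.
Step 4: Under H0, t = rho * sqrt((n-2)/(1-rho^2)) = 4.4222 ~ t(8).
Step 5: Two-sided p-value from the t-distribution with 8 df = 0.002220.
Step 6: alpha = 0.1. reject H0.

rho = 0.8424, p = 0.002220, reject H0 at alpha = 0.1.


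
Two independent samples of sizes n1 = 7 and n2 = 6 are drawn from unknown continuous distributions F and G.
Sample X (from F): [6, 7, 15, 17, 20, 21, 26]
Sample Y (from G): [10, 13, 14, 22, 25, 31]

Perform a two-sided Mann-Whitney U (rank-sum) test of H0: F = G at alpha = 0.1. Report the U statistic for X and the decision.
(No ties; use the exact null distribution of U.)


Step 1: Combine and sort all 13 observations; assign midranks.
sorted (value, group): (6,X), (7,X), (10,Y), (13,Y), (14,Y), (15,X), (17,X), (20,X), (21,X), (22,Y), (25,Y), (26,X), (31,Y)
ranks: 6->1, 7->2, 10->3, 13->4, 14->5, 15->6, 17->7, 20->8, 21->9, 22->10, 25->11, 26->12, 31->13
Step 2: Rank sum for X: R1 = 1 + 2 + 6 + 7 + 8 + 9 + 12 = 45.
Step 3: U_X = R1 - n1(n1+1)/2 = 45 - 7*8/2 = 45 - 28 = 17.
       U_Y = n1*n2 - U_X = 42 - 17 = 25.
Step 4: No ties, so the exact null distribution of U (based on enumerating the C(13,7) = 1716 equally likely rank assignments) gives the two-sided p-value.
Step 5: p-value = 0.628205; compare to alpha = 0.1. fail to reject H0.

U_X = 17, p = 0.628205, fail to reject H0 at alpha = 0.1.


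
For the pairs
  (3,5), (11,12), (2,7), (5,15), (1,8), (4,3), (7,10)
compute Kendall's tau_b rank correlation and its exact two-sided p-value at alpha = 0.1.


Step 1: Enumerate the 21 unordered pairs (i,j) with i<j and classify each by sign(x_j-x_i) * sign(y_j-y_i).
  (1,2):dx=+8,dy=+7->C; (1,3):dx=-1,dy=+2->D; (1,4):dx=+2,dy=+10->C; (1,5):dx=-2,dy=+3->D
  (1,6):dx=+1,dy=-2->D; (1,7):dx=+4,dy=+5->C; (2,3):dx=-9,dy=-5->C; (2,4):dx=-6,dy=+3->D
  (2,5):dx=-10,dy=-4->C; (2,6):dx=-7,dy=-9->C; (2,7):dx=-4,dy=-2->C; (3,4):dx=+3,dy=+8->C
  (3,5):dx=-1,dy=+1->D; (3,6):dx=+2,dy=-4->D; (3,7):dx=+5,dy=+3->C; (4,5):dx=-4,dy=-7->C
  (4,6):dx=-1,dy=-12->C; (4,7):dx=+2,dy=-5->D; (5,6):dx=+3,dy=-5->D; (5,7):dx=+6,dy=+2->C
  (6,7):dx=+3,dy=+7->C
Step 2: C = 13, D = 8, total pairs = 21.
Step 3: tau = (C - D)/(n(n-1)/2) = (13 - 8)/21 = 0.238095.
Step 4: Exact two-sided p-value (enumerate n! = 5040 permutations of y under H0): p = 0.561905.
Step 5: alpha = 0.1. fail to reject H0.

tau_b = 0.2381 (C=13, D=8), p = 0.561905, fail to reject H0.


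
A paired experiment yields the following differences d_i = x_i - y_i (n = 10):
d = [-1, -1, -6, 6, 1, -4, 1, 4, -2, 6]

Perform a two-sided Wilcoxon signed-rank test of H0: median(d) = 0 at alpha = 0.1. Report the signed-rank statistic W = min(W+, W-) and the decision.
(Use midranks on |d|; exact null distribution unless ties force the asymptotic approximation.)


Step 1: Drop any zero differences (none here) and take |d_i|.
|d| = [1, 1, 6, 6, 1, 4, 1, 4, 2, 6]
Step 2: Midrank |d_i| (ties get averaged ranks).
ranks: |1|->2.5, |1|->2.5, |6|->9, |6|->9, |1|->2.5, |4|->6.5, |1|->2.5, |4|->6.5, |2|->5, |6|->9
Step 3: Attach original signs; sum ranks with positive sign and with negative sign.
W+ = 9 + 2.5 + 2.5 + 6.5 + 9 = 29.5
W- = 2.5 + 2.5 + 9 + 6.5 + 5 = 25.5
(Check: W+ + W- = 55 should equal n(n+1)/2 = 55.)
Step 4: Test statistic W = min(W+, W-) = 25.5.
Step 5: Ties in |d|, so use the tie-corrected normal approximation.
        E[W] = n(n+1)/4 = 10*11/4 = 27.5.
        Tie groups: |d|=1 (t=4), |d|=4 (t=2), |d|=6 (t=3); sum(t^3 - t) = 90.
        Var[W] = n(n+1)(2n+1)/24 - sum(t^3-t)/48 = 2310/24 - 90/48 = 94.375.
        z = (W - E[W]) / sqrt(Var[W]) = (25.5 - 27.5) / 9.7147 = -0.2059.
        Two-sided p = 2*Phi(z) = 0.836889.
Step 6: alpha = 0.1. fail to reject H0.

W+ = 29.5, W- = 25.5, W = min = 25.5, p = 0.836889, fail to reject H0.


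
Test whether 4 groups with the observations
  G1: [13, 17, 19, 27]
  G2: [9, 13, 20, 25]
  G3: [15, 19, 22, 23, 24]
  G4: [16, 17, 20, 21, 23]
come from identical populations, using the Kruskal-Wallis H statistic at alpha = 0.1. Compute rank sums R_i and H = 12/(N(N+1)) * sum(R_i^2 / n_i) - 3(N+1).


Step 1: Combine all N = 18 observations and assign midranks.
sorted (value, group, rank): (9,G2,1), (13,G1,2.5), (13,G2,2.5), (15,G3,4), (16,G4,5), (17,G1,6.5), (17,G4,6.5), (19,G1,8.5), (19,G3,8.5), (20,G2,10.5), (20,G4,10.5), (21,G4,12), (22,G3,13), (23,G3,14.5), (23,G4,14.5), (24,G3,16), (25,G2,17), (27,G1,18)
Step 2: Sum ranks within each group.
R_1 = 35.5 (n_1 = 4)
R_2 = 31 (n_2 = 4)
R_3 = 56 (n_3 = 5)
R_4 = 48.5 (n_4 = 5)
Step 3: H = 12/(N(N+1)) * sum(R_i^2/n_i) - 3(N+1)
     = 12/(18*19) * (35.5^2/4 + 31^2/4 + 56^2/5 + 48.5^2/5) - 3*19
     = 0.035088 * 1652.96 - 57
     = 0.998684.
Step 4: Ties present; correction factor C = 1 - 30/(18^3 - 18) = 0.994840. Corrected H = 0.998684 / 0.994840 = 1.003864.
Step 5: Under H0, H ~ chi^2(3); p-value = 0.800317.
Step 6: alpha = 0.1. fail to reject H0.

H = 1.0039, df = 3, p = 0.800317, fail to reject H0.


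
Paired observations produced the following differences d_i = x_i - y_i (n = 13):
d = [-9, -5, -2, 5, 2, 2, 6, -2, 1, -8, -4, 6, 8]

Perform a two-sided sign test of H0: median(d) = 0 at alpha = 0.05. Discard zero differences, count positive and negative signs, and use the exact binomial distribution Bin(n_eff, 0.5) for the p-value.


Step 1: Discard zero differences. Original n = 13; n_eff = number of nonzero differences = 13.
Nonzero differences (with sign): -9, -5, -2, +5, +2, +2, +6, -2, +1, -8, -4, +6, +8
Step 2: Count signs: positive = 7, negative = 6.
Step 3: Under H0: P(positive) = 0.5, so the number of positives S ~ Bin(13, 0.5).
Step 4: Two-sided exact p-value = sum of Bin(13,0.5) probabilities at or below the observed probability = 1.000000.
Step 5: alpha = 0.05. fail to reject H0.

n_eff = 13, pos = 7, neg = 6, p = 1.000000, fail to reject H0.


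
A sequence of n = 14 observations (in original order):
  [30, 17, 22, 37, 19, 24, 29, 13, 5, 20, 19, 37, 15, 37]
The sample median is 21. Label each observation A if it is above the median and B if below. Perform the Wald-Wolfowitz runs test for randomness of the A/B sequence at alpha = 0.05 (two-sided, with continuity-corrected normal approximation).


Step 1: Compute median = 21; label A = above, B = below.
Labels in order: ABAABAABBBBABA  (n_A = 7, n_B = 7)
Step 2: Count runs R = 9.
Step 3: Under H0 (random ordering), E[R] = 2*n_A*n_B/(n_A+n_B) + 1 = 2*7*7/14 + 1 = 8.0000.
        Var[R] = 2*n_A*n_B*(2*n_A*n_B - n_A - n_B) / ((n_A+n_B)^2 * (n_A+n_B-1)) = 8232/2548 = 3.2308.
        SD[R] = 1.7974.
Step 4: Continuity-corrected z = (R - 0.5 - E[R]) / SD[R] = (9 - 0.5 - 8.0000) / 1.7974 = 0.2782.
Step 5: Two-sided p-value via normal approximation = 2*(1 - Phi(|z|)) = 0.780879.
Step 6: alpha = 0.05. fail to reject H0.

R = 9, z = 0.2782, p = 0.780879, fail to reject H0.


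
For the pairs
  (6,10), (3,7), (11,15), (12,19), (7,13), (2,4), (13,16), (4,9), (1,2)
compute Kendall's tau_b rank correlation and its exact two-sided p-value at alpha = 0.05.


Step 1: Enumerate the 36 unordered pairs (i,j) with i<j and classify each by sign(x_j-x_i) * sign(y_j-y_i).
  (1,2):dx=-3,dy=-3->C; (1,3):dx=+5,dy=+5->C; (1,4):dx=+6,dy=+9->C; (1,5):dx=+1,dy=+3->C
  (1,6):dx=-4,dy=-6->C; (1,7):dx=+7,dy=+6->C; (1,8):dx=-2,dy=-1->C; (1,9):dx=-5,dy=-8->C
  (2,3):dx=+8,dy=+8->C; (2,4):dx=+9,dy=+12->C; (2,5):dx=+4,dy=+6->C; (2,6):dx=-1,dy=-3->C
  (2,7):dx=+10,dy=+9->C; (2,8):dx=+1,dy=+2->C; (2,9):dx=-2,dy=-5->C; (3,4):dx=+1,dy=+4->C
  (3,5):dx=-4,dy=-2->C; (3,6):dx=-9,dy=-11->C; (3,7):dx=+2,dy=+1->C; (3,8):dx=-7,dy=-6->C
  (3,9):dx=-10,dy=-13->C; (4,5):dx=-5,dy=-6->C; (4,6):dx=-10,dy=-15->C; (4,7):dx=+1,dy=-3->D
  (4,8):dx=-8,dy=-10->C; (4,9):dx=-11,dy=-17->C; (5,6):dx=-5,dy=-9->C; (5,7):dx=+6,dy=+3->C
  (5,8):dx=-3,dy=-4->C; (5,9):dx=-6,dy=-11->C; (6,7):dx=+11,dy=+12->C; (6,8):dx=+2,dy=+5->C
  (6,9):dx=-1,dy=-2->C; (7,8):dx=-9,dy=-7->C; (7,9):dx=-12,dy=-14->C; (8,9):dx=-3,dy=-7->C
Step 2: C = 35, D = 1, total pairs = 36.
Step 3: tau = (C - D)/(n(n-1)/2) = (35 - 1)/36 = 0.944444.
Step 4: Exact two-sided p-value (enumerate n! = 362880 permutations of y under H0): p = 0.000050.
Step 5: alpha = 0.05. reject H0.

tau_b = 0.9444 (C=35, D=1), p = 0.000050, reject H0.


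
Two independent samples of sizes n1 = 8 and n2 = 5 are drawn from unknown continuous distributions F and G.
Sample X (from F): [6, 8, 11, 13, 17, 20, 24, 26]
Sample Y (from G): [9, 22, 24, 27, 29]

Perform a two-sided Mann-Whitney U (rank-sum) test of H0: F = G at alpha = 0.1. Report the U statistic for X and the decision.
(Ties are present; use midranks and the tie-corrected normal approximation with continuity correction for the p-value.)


Step 1: Combine and sort all 13 observations; assign midranks.
sorted (value, group): (6,X), (8,X), (9,Y), (11,X), (13,X), (17,X), (20,X), (22,Y), (24,X), (24,Y), (26,X), (27,Y), (29,Y)
ranks: 6->1, 8->2, 9->3, 11->4, 13->5, 17->6, 20->7, 22->8, 24->9.5, 24->9.5, 26->11, 27->12, 29->13
Step 2: Rank sum for X: R1 = 1 + 2 + 4 + 5 + 6 + 7 + 9.5 + 11 = 45.5.
Step 3: U_X = R1 - n1(n1+1)/2 = 45.5 - 8*9/2 = 45.5 - 36 = 9.5.
       U_Y = n1*n2 - U_X = 40 - 9.5 = 30.5.
Step 4: Ties are present, so use the tie-corrected normal approximation (with continuity correction) for the p-value.
Step 5: p-value = 0.142685; compare to alpha = 0.1. fail to reject H0.

U_X = 9.5, p = 0.142685, fail to reject H0 at alpha = 0.1.


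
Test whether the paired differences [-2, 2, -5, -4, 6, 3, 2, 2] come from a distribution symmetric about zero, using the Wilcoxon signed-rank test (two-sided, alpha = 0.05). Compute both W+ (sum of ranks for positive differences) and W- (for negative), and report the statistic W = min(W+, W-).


Step 1: Drop any zero differences (none here) and take |d_i|.
|d| = [2, 2, 5, 4, 6, 3, 2, 2]
Step 2: Midrank |d_i| (ties get averaged ranks).
ranks: |2|->2.5, |2|->2.5, |5|->7, |4|->6, |6|->8, |3|->5, |2|->2.5, |2|->2.5
Step 3: Attach original signs; sum ranks with positive sign and with negative sign.
W+ = 2.5 + 8 + 5 + 2.5 + 2.5 = 20.5
W- = 2.5 + 7 + 6 = 15.5
(Check: W+ + W- = 36 should equal n(n+1)/2 = 36.)
Step 4: Test statistic W = min(W+, W-) = 15.5.
Step 5: Ties in |d|, so use the tie-corrected normal approximation.
        E[W] = n(n+1)/4 = 8*9/4 = 18.
        Tie groups: |d|=2 (t=4); sum(t^3 - t) = 60.
        Var[W] = n(n+1)(2n+1)/24 - sum(t^3-t)/48 = 1224/24 - 60/48 = 49.75.
        z = (W - E[W]) / sqrt(Var[W]) = (15.5 - 18) / 7.0534 = -0.3544.
        Two-sided p = 2*Phi(z) = 0.723009.
Step 6: alpha = 0.05. fail to reject H0.

W+ = 20.5, W- = 15.5, W = min = 15.5, p = 0.723009, fail to reject H0.


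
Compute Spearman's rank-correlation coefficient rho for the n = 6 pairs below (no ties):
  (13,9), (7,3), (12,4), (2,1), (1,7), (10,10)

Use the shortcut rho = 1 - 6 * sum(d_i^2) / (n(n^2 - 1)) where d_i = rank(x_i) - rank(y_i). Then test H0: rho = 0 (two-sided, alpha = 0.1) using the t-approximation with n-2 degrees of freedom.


Step 1: Rank x and y separately (midranks; no ties here).
rank(x): 13->6, 7->3, 12->5, 2->2, 1->1, 10->4
rank(y): 9->5, 3->2, 4->3, 1->1, 7->4, 10->6
Step 2: d_i = R_x(i) - R_y(i); compute d_i^2.
  (6-5)^2=1, (3-2)^2=1, (5-3)^2=4, (2-1)^2=1, (1-4)^2=9, (4-6)^2=4
sum(d^2) = 20.
Step 3: rho = 1 - 6*20 / (6*(6^2 - 1)) = 1 - 120/210 = 0.428571.
Step 4: Under H0, t = rho * sqrt((n-2)/(1-rho^2)) = 0.9487 ~ t(4).
Step 5: Two-sided p-value from the t-distribution with 4 df = 0.396501.
Step 6: alpha = 0.1. fail to reject H0.

rho = 0.4286, p = 0.396501, fail to reject H0 at alpha = 0.1.


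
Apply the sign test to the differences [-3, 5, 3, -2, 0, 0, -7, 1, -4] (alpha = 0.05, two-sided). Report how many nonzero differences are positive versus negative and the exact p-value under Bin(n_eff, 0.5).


Step 1: Discard zero differences. Original n = 9; n_eff = number of nonzero differences = 7.
Nonzero differences (with sign): -3, +5, +3, -2, -7, +1, -4
Step 2: Count signs: positive = 3, negative = 4.
Step 3: Under H0: P(positive) = 0.5, so the number of positives S ~ Bin(7, 0.5).
Step 4: Two-sided exact p-value = sum of Bin(7,0.5) probabilities at or below the observed probability = 1.000000.
Step 5: alpha = 0.05. fail to reject H0.

n_eff = 7, pos = 3, neg = 4, p = 1.000000, fail to reject H0.


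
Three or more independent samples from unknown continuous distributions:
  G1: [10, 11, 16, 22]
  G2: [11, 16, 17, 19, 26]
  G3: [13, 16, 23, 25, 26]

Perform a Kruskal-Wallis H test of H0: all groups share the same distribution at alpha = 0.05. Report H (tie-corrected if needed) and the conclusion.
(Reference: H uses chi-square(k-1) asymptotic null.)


Step 1: Combine all N = 14 observations and assign midranks.
sorted (value, group, rank): (10,G1,1), (11,G1,2.5), (11,G2,2.5), (13,G3,4), (16,G1,6), (16,G2,6), (16,G3,6), (17,G2,8), (19,G2,9), (22,G1,10), (23,G3,11), (25,G3,12), (26,G2,13.5), (26,G3,13.5)
Step 2: Sum ranks within each group.
R_1 = 19.5 (n_1 = 4)
R_2 = 39 (n_2 = 5)
R_3 = 46.5 (n_3 = 5)
Step 3: H = 12/(N(N+1)) * sum(R_i^2/n_i) - 3(N+1)
     = 12/(14*15) * (19.5^2/4 + 39^2/5 + 46.5^2/5) - 3*15
     = 0.057143 * 831.712 - 45
     = 2.526429.
Step 4: Ties present; correction factor C = 1 - 36/(14^3 - 14) = 0.986813. Corrected H = 2.526429 / 0.986813 = 2.560189.
Step 5: Under H0, H ~ chi^2(2); p-value = 0.278011.
Step 6: alpha = 0.05. fail to reject H0.

H = 2.5602, df = 2, p = 0.278011, fail to reject H0.


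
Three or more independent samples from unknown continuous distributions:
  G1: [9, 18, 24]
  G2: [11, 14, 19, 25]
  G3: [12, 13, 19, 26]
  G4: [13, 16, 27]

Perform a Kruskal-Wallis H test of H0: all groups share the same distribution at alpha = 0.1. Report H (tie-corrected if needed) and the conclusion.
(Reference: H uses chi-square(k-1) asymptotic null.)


Step 1: Combine all N = 14 observations and assign midranks.
sorted (value, group, rank): (9,G1,1), (11,G2,2), (12,G3,3), (13,G3,4.5), (13,G4,4.5), (14,G2,6), (16,G4,7), (18,G1,8), (19,G2,9.5), (19,G3,9.5), (24,G1,11), (25,G2,12), (26,G3,13), (27,G4,14)
Step 2: Sum ranks within each group.
R_1 = 20 (n_1 = 3)
R_2 = 29.5 (n_2 = 4)
R_3 = 30 (n_3 = 4)
R_4 = 25.5 (n_4 = 3)
Step 3: H = 12/(N(N+1)) * sum(R_i^2/n_i) - 3(N+1)
     = 12/(14*15) * (20^2/3 + 29.5^2/4 + 30^2/4 + 25.5^2/3) - 3*15
     = 0.057143 * 792.646 - 45
     = 0.294048.
Step 4: Ties present; correction factor C = 1 - 12/(14^3 - 14) = 0.995604. Corrected H = 0.294048 / 0.995604 = 0.295346.
Step 5: Under H0, H ~ chi^2(3); p-value = 0.960901.
Step 6: alpha = 0.1. fail to reject H0.

H = 0.2953, df = 3, p = 0.960901, fail to reject H0.


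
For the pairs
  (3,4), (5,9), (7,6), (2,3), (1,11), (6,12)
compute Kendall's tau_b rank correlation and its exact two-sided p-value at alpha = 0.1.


Step 1: Enumerate the 15 unordered pairs (i,j) with i<j and classify each by sign(x_j-x_i) * sign(y_j-y_i).
  (1,2):dx=+2,dy=+5->C; (1,3):dx=+4,dy=+2->C; (1,4):dx=-1,dy=-1->C; (1,5):dx=-2,dy=+7->D
  (1,6):dx=+3,dy=+8->C; (2,3):dx=+2,dy=-3->D; (2,4):dx=-3,dy=-6->C; (2,5):dx=-4,dy=+2->D
  (2,6):dx=+1,dy=+3->C; (3,4):dx=-5,dy=-3->C; (3,5):dx=-6,dy=+5->D; (3,6):dx=-1,dy=+6->D
  (4,5):dx=-1,dy=+8->D; (4,6):dx=+4,dy=+9->C; (5,6):dx=+5,dy=+1->C
Step 2: C = 9, D = 6, total pairs = 15.
Step 3: tau = (C - D)/(n(n-1)/2) = (9 - 6)/15 = 0.200000.
Step 4: Exact two-sided p-value (enumerate n! = 720 permutations of y under H0): p = 0.719444.
Step 5: alpha = 0.1. fail to reject H0.

tau_b = 0.2000 (C=9, D=6), p = 0.719444, fail to reject H0.


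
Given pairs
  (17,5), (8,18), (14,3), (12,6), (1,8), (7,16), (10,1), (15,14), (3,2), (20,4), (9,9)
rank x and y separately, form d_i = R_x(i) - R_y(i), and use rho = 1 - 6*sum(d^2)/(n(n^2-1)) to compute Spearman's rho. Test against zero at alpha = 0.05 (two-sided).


Step 1: Rank x and y separately (midranks; no ties here).
rank(x): 17->10, 8->4, 14->8, 12->7, 1->1, 7->3, 10->6, 15->9, 3->2, 20->11, 9->5
rank(y): 5->5, 18->11, 3->3, 6->6, 8->7, 16->10, 1->1, 14->9, 2->2, 4->4, 9->8
Step 2: d_i = R_x(i) - R_y(i); compute d_i^2.
  (10-5)^2=25, (4-11)^2=49, (8-3)^2=25, (7-6)^2=1, (1-7)^2=36, (3-10)^2=49, (6-1)^2=25, (9-9)^2=0, (2-2)^2=0, (11-4)^2=49, (5-8)^2=9
sum(d^2) = 268.
Step 3: rho = 1 - 6*268 / (11*(11^2 - 1)) = 1 - 1608/1320 = -0.218182.
Step 4: Under H0, t = rho * sqrt((n-2)/(1-rho^2)) = -0.6707 ~ t(9).
Step 5: Two-sided p-value from the t-distribution with 9 df = 0.519248.
Step 6: alpha = 0.05. fail to reject H0.

rho = -0.2182, p = 0.519248, fail to reject H0 at alpha = 0.05.


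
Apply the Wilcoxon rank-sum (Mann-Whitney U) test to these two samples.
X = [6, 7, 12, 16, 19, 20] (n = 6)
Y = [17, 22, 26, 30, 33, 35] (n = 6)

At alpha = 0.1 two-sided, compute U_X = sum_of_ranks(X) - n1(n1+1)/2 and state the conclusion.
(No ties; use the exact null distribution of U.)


Step 1: Combine and sort all 12 observations; assign midranks.
sorted (value, group): (6,X), (7,X), (12,X), (16,X), (17,Y), (19,X), (20,X), (22,Y), (26,Y), (30,Y), (33,Y), (35,Y)
ranks: 6->1, 7->2, 12->3, 16->4, 17->5, 19->6, 20->7, 22->8, 26->9, 30->10, 33->11, 35->12
Step 2: Rank sum for X: R1 = 1 + 2 + 3 + 4 + 6 + 7 = 23.
Step 3: U_X = R1 - n1(n1+1)/2 = 23 - 6*7/2 = 23 - 21 = 2.
       U_Y = n1*n2 - U_X = 36 - 2 = 34.
Step 4: No ties, so the exact null distribution of U (based on enumerating the C(12,6) = 924 equally likely rank assignments) gives the two-sided p-value.
Step 5: p-value = 0.008658; compare to alpha = 0.1. reject H0.

U_X = 2, p = 0.008658, reject H0 at alpha = 0.1.


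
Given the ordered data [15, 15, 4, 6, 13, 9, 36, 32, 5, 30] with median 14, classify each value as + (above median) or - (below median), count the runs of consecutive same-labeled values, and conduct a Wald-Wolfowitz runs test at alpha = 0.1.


Step 1: Compute median = 14; label A = above, B = below.
Labels in order: AABBBBAABA  (n_A = 5, n_B = 5)
Step 2: Count runs R = 5.
Step 3: Under H0 (random ordering), E[R] = 2*n_A*n_B/(n_A+n_B) + 1 = 2*5*5/10 + 1 = 6.0000.
        Var[R] = 2*n_A*n_B*(2*n_A*n_B - n_A - n_B) / ((n_A+n_B)^2 * (n_A+n_B-1)) = 2000/900 = 2.2222.
        SD[R] = 1.4907.
Step 4: Continuity-corrected z = (R + 0.5 - E[R]) / SD[R] = (5 + 0.5 - 6.0000) / 1.4907 = -0.3354.
Step 5: Two-sided p-value via normal approximation = 2*(1 - Phi(|z|)) = 0.737316.
Step 6: alpha = 0.1. fail to reject H0.

R = 5, z = -0.3354, p = 0.737316, fail to reject H0.
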